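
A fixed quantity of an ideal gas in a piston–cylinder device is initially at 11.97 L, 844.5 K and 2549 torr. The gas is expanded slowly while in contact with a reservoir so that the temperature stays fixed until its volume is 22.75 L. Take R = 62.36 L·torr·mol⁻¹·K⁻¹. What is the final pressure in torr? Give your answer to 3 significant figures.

P₂ ≈ 1.34e+03 torr

Isothermal, so P V is constant: T₂ = T₁; P₂ = P₁·(V₁/V₂) = 1341 torr.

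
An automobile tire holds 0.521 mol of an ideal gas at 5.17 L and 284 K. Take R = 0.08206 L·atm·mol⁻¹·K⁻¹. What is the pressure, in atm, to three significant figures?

PV = nRT ⇒ P = nRT/V = (0.521 × 0.08206 × 284) / 5.17

P ≈ 2.35 atm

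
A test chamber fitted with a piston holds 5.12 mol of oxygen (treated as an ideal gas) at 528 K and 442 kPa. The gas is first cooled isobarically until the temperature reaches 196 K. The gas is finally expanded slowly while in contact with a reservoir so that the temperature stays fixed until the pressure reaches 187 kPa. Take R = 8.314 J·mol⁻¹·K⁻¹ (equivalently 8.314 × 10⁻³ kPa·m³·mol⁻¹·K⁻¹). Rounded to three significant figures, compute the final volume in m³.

V₃ ≈ 0.0446 m³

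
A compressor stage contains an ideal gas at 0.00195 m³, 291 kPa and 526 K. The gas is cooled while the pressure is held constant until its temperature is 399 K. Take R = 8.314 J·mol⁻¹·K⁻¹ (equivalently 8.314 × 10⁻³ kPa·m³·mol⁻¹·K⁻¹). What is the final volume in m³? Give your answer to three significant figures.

V₂ ≈ 0.00148 m³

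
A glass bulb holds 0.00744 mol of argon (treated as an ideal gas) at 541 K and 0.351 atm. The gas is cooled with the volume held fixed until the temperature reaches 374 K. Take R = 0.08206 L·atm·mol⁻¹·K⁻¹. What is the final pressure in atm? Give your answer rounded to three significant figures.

From PV = nRT: V₁ = nRT₁/P₁ = 0.9410 L.
V constant ⇒ P ∝ T: V₂ = V₁; P₂ = P₁·(T₂/T₁) = 0.2427 atm.

P₂ ≈ 0.243 atm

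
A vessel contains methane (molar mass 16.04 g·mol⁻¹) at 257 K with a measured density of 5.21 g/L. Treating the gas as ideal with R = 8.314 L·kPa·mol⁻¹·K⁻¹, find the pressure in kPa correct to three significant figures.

P ≈ 694 kPa

ρ = PM/(RT) ⇒ P = ρRT/M = (5.21 × 8.314 × 257.0) / 16.04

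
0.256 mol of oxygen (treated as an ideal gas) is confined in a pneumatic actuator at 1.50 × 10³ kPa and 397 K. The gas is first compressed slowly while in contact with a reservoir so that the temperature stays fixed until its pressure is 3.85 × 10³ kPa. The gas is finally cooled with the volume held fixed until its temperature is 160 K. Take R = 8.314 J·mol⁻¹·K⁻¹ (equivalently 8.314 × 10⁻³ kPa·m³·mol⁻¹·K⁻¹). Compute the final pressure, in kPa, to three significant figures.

From PV = nRT: V₁ = nRT₁/P₁ = 0.0005633 m³.
Isothermal, so P V is constant: T₂ = T₁; V₂ = V₁·(P₁/P₂) = 0.0002195 m³.
V constant ⇒ P ∝ T: V₃ = V₂; P₃ = P₂·(T₃/T₂) = 1552 kPa.

P₃ ≈ 1.55e+03 kPa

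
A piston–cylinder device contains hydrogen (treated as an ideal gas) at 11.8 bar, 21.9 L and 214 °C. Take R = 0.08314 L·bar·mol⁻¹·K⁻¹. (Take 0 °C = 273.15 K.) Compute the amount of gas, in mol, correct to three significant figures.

n ≈ 6.38 mol

Convert: T = 487.15 K.
PV = nRT ⇒ n = PV/(RT) = (11.8 × 21.9) / (0.08314 × 487.15)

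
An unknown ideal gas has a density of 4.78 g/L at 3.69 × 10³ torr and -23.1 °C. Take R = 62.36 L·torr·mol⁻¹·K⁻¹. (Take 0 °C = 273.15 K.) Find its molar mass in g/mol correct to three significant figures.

M ≈ 20.2 g/mol

ρ = PM/(RT) ⇒ M = ρRT/P = (4.78 × 62.36 × 250.0) / 3.69e+03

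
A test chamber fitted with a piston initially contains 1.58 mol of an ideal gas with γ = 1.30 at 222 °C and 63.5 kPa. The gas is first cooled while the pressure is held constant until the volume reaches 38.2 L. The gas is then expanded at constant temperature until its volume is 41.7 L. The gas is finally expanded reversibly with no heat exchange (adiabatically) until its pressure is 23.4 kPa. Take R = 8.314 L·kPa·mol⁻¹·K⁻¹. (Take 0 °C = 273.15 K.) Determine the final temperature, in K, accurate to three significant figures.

Convert: T₁ = 495.1 K.
From PV = nRT: V₁ = nRT₁/P₁ = 102.4 L.
Isobaric, so V/T is constant: P₂ = P₁; T₂ = T₁·(V₂/V₁) = 184.7 K.
T constant ⇒ Boyle's law P V = const: T₃ = T₂; P₃ = P₂·(V₂/V₃) = 58.17 kPa.
Reversible adiabatic, γ = 1.30: T₄ = T₃·(P₄/P₃)^((γ−1)/γ) = 149.7 K; V₄ = V₃·(P₃/P₄)^(1/γ) = 84.01 L.

T₄ ≈ 150 K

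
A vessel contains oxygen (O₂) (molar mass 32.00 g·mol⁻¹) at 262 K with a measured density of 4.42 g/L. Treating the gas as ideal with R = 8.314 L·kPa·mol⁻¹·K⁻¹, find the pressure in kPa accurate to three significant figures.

ρ = PM/(RT) ⇒ P = ρRT/M = (4.42 × 8.314 × 262.0) / 32.00

P ≈ 301 kPa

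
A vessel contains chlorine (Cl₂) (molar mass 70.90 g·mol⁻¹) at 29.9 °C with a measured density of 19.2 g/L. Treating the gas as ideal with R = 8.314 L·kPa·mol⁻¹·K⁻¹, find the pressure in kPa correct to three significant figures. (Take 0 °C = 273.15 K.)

ρ = PM/(RT) ⇒ P = ρRT/M = (19.2 × 8.314 × 303.0) / 70.90

P ≈ 682 kPa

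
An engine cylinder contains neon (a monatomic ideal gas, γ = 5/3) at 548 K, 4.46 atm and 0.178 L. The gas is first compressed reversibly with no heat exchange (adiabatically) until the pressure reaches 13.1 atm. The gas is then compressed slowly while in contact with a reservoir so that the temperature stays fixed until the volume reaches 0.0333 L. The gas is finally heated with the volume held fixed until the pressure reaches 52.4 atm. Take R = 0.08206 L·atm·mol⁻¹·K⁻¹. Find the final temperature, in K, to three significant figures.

T₄ ≈ 1.20e+03 K

Reversible adiabatic, γ = 5/3: T₂ = T₁·(P₂/P₁)^((γ−1)/γ) = 843.2 K; V₂ = V₁·(P₁/P₂)^(1/γ) = 0.09325 L.
T constant ⇒ Boyle's law P V = const: T₃ = T₂; P₃ = P₂·(V₂/V₃) = 36.68 atm.
Isochoric, so P/T is constant: V₄ = V₃; T₄ = T₃·(P₄/P₃) = 1204 K.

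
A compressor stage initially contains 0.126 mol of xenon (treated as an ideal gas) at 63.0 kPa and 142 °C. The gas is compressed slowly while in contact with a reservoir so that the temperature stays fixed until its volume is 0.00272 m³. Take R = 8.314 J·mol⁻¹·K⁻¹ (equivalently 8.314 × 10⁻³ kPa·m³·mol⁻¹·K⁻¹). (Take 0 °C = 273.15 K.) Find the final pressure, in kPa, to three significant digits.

P₂ ≈ 160 kPa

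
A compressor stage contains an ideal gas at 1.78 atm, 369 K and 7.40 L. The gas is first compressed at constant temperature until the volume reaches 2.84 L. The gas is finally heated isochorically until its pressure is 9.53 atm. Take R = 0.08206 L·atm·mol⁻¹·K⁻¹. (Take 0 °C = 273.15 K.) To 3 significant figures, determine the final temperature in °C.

T₃ ≈ 485 °C

Isothermal, so P V is constant: T₂ = T₁; P₂ = P₁·(V₁/V₂) = 4.638 atm.
Isochoric, so P/T is constant: V₃ = V₂; T₃ = T₂·(P₃/P₂) = 758.2 K.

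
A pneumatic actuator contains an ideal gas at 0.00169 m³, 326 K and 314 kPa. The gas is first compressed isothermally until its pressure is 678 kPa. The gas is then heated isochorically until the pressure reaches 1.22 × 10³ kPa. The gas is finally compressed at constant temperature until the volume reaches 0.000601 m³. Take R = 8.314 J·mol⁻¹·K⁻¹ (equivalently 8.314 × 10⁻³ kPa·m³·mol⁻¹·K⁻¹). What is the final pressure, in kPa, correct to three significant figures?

P₄ ≈ 1.59e+03 kPa

T constant ⇒ Boyle's law P V = const: T₂ = T₁; V₂ = V₁·(P₁/P₂) = 0.0007827 m³.
Isochoric, so P/T is constant: V₃ = V₂; T₃ = T₂·(P₃/P₂) = 586.6 K.
Isothermal, so P V is constant: T₄ = T₃; P₄ = P₃·(V₃/V₄) = 1589 kPa.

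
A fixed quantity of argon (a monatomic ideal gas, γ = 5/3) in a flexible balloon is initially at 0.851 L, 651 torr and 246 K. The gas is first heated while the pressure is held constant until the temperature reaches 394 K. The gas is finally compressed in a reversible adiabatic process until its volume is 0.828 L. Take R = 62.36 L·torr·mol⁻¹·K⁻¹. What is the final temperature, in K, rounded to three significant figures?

T₃ ≈ 549 K

P constant ⇒ V ∝ T: P₂ = P₁; V₂ = V₁·(T₂/T₁) = 1.363 L.
Adiabatic (γ = 5/3), T V^(γ−1) and P V^γ constant: T₃ = T₂·(V₂/V₃)^(γ−1) = 549.3 K; P₃ = P₂·(V₂/V₃)^γ = 1494 torr.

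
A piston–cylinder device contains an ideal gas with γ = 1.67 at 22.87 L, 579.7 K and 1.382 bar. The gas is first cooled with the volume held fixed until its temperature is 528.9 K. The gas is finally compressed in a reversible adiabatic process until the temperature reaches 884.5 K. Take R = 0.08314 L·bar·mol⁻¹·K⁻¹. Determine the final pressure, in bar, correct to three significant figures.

P₃ ≈ 4.54 bar

V constant ⇒ P ∝ T: V₂ = V₁; P₂ = P₁·(T₂/T₁) = 1.261 bar.
Reversible adiabatic, γ = 1.67: P₃ = P₂·(T₃/T₂)^(γ/(γ−1)) = 4.543 bar; V₃ = V₂·(T₂/T₃)^(1/(γ−1)) = 10.62 L.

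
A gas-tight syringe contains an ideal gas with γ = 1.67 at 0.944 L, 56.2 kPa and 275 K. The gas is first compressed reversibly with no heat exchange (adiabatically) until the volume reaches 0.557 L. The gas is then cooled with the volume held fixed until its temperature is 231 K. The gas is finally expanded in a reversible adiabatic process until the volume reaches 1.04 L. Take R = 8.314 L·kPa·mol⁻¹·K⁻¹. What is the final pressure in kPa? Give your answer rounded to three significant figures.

P₄ ≈ 28.2 kPa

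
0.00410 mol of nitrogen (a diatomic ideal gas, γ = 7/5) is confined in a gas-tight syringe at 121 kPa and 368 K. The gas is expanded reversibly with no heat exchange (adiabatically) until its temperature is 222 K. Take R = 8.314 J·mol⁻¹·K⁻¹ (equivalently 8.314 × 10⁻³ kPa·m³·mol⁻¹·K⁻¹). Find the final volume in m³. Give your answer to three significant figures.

V₂ ≈ 0.000367 m³

From PV = nRT: V₁ = nRT₁/P₁ = 0.0001037 m³.
Reversible adiabatic, γ = 7/5: P₂ = P₁·(T₂/T₁)^(γ/(γ−1)) = 20.63 kPa; V₂ = V₁·(T₁/T₂)^(1/(γ−1)) = 0.0003668 m³.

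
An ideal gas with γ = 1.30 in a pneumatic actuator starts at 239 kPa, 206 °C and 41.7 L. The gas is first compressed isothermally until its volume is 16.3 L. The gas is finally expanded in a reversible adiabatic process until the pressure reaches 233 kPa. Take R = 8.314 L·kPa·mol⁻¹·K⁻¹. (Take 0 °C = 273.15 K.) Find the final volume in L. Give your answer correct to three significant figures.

V₃ ≈ 34.2 L

Convert: T₁ = 479.1 K.
Isothermal, so P V is constant: T₂ = T₁; P₂ = P₁·(V₁/V₂) = 611.4 kPa.
Reversible adiabatic, γ = 1.30: T₃ = T₂·(P₃/P₂)^((γ−1)/γ) = 383.5 K; V₃ = V₂·(P₂/P₃)^(1/γ) = 34.24 L.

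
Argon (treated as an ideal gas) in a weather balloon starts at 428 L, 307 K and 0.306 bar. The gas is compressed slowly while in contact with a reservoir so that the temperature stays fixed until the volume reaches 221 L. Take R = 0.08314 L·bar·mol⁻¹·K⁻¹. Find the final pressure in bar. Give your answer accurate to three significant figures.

Isothermal, so P V is constant: T₂ = T₁; P₂ = P₁·(V₁/V₂) = 0.5926 bar.

P₂ ≈ 0.593 bar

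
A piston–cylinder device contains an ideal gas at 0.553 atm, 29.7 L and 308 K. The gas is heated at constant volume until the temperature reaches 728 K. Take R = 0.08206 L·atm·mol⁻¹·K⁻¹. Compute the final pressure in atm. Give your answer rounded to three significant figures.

P₂ ≈ 1.31 atm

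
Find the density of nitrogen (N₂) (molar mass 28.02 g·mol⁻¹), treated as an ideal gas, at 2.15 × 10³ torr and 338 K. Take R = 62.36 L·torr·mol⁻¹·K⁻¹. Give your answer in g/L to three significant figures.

ρ ≈ 2.86 g/L

ρ = PM/(RT) = (2.15e+03 × 28.02) / (62.36 × 338.0)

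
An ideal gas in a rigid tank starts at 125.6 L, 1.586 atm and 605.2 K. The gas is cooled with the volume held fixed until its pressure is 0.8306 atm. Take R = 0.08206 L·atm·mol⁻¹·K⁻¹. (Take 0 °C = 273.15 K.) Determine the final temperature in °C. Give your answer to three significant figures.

T₂ ≈ 43.8 °C

V constant ⇒ P ∝ T: V₂ = V₁; T₂ = T₁·(P₂/P₁) = 316.9 K.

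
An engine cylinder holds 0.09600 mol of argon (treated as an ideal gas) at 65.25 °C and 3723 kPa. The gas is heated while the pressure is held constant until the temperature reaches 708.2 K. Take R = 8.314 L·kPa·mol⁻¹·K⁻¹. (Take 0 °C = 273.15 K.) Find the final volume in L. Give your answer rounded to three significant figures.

Convert: T₁ = 338.4 K.
From PV = nRT: V₁ = nRT₁/P₁ = 0.07255 L.
P constant ⇒ V ∝ T: P₂ = P₁; V₂ = V₁·(T₂/T₁) = 0.1518 L.

V₂ ≈ 0.152 L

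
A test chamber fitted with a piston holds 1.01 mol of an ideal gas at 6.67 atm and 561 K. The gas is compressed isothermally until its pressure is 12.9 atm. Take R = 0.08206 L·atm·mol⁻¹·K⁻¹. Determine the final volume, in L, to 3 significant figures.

From PV = nRT: V₁ = nRT₁/P₁ = 6.971 L.
Isothermal, so P V is constant: T₂ = T₁; V₂ = V₁·(P₁/P₂) = 3.604 L.

V₂ ≈ 3.60 L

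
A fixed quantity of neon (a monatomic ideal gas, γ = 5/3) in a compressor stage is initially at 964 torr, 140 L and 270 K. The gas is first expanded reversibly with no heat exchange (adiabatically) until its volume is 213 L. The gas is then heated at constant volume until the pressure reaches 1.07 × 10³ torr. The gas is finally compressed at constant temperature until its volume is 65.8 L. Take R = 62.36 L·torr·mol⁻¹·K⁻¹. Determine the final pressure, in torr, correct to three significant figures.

P₄ ≈ 3.46e+03 torr

Reversible adiabatic, γ = 5/3: T₂ = T₁·(V₁/V₂)^(γ−1) = 204.1 K; P₂ = P₁·(V₁/V₂)^γ = 479.0 torr.
V constant ⇒ P ∝ T: V₃ = V₂; T₃ = T₂·(P₃/P₂) = 456.0 K.
Isothermal, so P V is constant: T₄ = T₃; P₄ = P₃·(V₃/V₄) = 3464 torr.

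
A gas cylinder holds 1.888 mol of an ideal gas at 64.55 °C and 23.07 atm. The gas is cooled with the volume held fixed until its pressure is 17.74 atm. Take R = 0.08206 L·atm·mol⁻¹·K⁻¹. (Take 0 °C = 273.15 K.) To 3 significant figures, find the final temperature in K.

T₂ ≈ 260 K

Convert: T₁ = 337.7 K.
From PV = nRT: V₁ = nRT₁/P₁ = 2.268 L.
Isochoric, so P/T is constant: V₂ = V₁; T₂ = T₁·(P₂/P₁) = 259.7 K.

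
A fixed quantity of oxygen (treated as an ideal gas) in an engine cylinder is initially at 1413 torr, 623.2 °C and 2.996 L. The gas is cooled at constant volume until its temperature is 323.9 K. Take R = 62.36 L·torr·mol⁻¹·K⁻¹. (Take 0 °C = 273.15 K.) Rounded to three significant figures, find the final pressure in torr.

Convert: T₁ = 896.4 K.
V constant ⇒ P ∝ T: V₂ = V₁; P₂ = P₁·(T₂/T₁) = 510.6 torr.

P₂ ≈ 511 torr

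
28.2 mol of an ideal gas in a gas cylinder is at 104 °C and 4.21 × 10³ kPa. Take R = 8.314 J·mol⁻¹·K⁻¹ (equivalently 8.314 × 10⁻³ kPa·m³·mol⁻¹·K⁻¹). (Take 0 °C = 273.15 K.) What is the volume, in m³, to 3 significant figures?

V ≈ 0.0210 m³

Convert: T = 377.15 K.
PV = nRT ⇒ V = nRT/P = (28.2 × 8.314 × 10⁻³ × 377.15) / 4.21e+03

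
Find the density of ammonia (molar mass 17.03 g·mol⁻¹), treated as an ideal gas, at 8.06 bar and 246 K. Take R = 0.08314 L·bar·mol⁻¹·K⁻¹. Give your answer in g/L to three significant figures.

ρ ≈ 6.71 g/L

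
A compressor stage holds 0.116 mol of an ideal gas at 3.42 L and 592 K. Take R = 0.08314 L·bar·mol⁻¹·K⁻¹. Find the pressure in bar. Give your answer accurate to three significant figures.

P ≈ 1.67 bar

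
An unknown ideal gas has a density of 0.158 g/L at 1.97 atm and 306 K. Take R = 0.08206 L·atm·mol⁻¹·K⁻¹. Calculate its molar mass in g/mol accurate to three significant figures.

M ≈ 2.01 g/mol

ρ = PM/(RT) ⇒ M = ρRT/P = (0.158 × 0.08206 × 306.0) / 1.97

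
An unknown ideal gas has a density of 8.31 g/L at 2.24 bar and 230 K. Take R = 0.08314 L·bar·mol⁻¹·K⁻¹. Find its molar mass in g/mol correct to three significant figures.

ρ = PM/(RT) ⇒ M = ρRT/P = (8.31 × 0.08314 × 230.0) / 2.24

M ≈ 70.9 g/mol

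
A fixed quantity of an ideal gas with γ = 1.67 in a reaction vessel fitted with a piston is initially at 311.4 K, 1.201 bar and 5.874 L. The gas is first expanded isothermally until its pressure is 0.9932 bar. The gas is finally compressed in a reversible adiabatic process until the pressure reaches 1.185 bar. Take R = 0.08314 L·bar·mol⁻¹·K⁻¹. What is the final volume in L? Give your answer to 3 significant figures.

T constant ⇒ Boyle's law P V = const: T₂ = T₁; V₂ = V₁·(P₁/P₂) = 7.103 L.
Adiabatic (γ = 1.67), T V^(γ−1) and P V^γ constant: T₃ = T₂·(P₃/P₂)^((γ−1)/γ) = 334.3 K; V₃ = V₂·(P₂/P₃)^(1/γ) = 6.390 L.

V₃ ≈ 6.39 L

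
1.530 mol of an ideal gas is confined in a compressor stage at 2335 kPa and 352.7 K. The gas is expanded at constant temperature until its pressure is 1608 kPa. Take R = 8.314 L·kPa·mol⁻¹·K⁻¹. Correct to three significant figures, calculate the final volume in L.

From PV = nRT: V₁ = nRT₁/P₁ = 1.921 L.
Isothermal, so P V is constant: T₂ = T₁; V₂ = V₁·(P₁/P₂) = 2.790 L.

V₂ ≈ 2.79 L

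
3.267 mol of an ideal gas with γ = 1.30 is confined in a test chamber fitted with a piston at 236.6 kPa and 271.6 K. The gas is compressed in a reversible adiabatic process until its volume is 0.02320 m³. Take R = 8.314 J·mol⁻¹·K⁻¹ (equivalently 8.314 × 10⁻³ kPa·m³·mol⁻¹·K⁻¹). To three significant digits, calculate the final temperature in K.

T₂ ≈ 297 K

From PV = nRT: V₁ = nRT₁/P₁ = 0.03118 m³.
Adiabatic (γ = 1.30), T V^(γ−1) and P V^γ constant: T₂ = T₁·(V₁/V₂)^(γ−1) = 296.8 K; P₂ = P₁·(V₁/V₂)^γ = 347.5 kPa.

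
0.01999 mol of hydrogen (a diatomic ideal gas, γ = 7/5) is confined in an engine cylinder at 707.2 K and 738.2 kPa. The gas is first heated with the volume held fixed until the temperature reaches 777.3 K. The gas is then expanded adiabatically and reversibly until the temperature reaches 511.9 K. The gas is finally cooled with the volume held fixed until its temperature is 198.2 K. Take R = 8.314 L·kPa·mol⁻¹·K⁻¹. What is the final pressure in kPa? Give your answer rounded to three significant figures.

P₄ ≈ 72.8 kPa

From PV = nRT: V₁ = nRT₁/P₁ = 0.1592 L.
Isochoric, so P/T is constant: V₂ = V₁; P₂ = P₁·(T₂/T₁) = 811.4 kPa.
Adiabatic (γ = 7/5), T V^(γ−1) and P V^γ constant: P₃ = P₂·(T₃/T₂)^(γ/(γ−1)) = 188.1 kPa; V₃ = V₂·(T₂/T₃)^(1/(γ−1)) = 0.4524 L.
V constant ⇒ P ∝ T: V₄ = V₃; P₄ = P₃·(T₄/T₃) = 72.82 kPa.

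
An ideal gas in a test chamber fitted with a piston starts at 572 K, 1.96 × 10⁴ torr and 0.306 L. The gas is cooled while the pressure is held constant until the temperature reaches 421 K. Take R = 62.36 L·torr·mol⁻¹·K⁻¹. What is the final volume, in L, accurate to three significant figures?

V₂ ≈ 0.225 L

Isobaric, so V/T is constant: P₂ = P₁; V₂ = V₁·(T₂/T₁) = 0.2252 L.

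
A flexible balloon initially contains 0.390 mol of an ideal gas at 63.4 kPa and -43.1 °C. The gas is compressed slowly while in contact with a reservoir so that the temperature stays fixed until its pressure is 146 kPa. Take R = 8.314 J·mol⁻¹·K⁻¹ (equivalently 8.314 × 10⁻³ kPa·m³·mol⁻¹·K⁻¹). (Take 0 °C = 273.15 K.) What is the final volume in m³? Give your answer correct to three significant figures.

V₂ ≈ 0.00511 m³

Convert: T₁ = 230.0 K.
From PV = nRT: V₁ = nRT₁/P₁ = 0.01177 m³.
T constant ⇒ Boyle's law P V = const: T₂ = T₁; V₂ = V₁·(P₁/P₂) = 0.005109 m³.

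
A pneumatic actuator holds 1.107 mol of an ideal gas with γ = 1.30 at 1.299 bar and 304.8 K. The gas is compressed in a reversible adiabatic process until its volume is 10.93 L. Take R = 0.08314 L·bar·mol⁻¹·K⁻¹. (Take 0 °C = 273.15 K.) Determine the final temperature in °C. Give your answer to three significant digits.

From PV = nRT: V₁ = nRT₁/P₁ = 21.60 L.
Adiabatic (γ = 1.30), T V^(γ−1) and P V^γ constant: T₂ = T₁·(V₁/V₂)^(γ−1) = 373.9 K; P₂ = P₁·(V₁/V₂)^γ = 3.148 bar.

T₂ ≈ 101 °C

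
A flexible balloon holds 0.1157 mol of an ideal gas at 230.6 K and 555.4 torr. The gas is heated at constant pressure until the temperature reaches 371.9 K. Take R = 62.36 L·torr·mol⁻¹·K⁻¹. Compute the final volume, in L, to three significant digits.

V₂ ≈ 4.83 L

From PV = nRT: V₁ = nRT₁/P₁ = 2.996 L.
P constant ⇒ V ∝ T: P₂ = P₁; V₂ = V₁·(T₂/T₁) = 4.831 L.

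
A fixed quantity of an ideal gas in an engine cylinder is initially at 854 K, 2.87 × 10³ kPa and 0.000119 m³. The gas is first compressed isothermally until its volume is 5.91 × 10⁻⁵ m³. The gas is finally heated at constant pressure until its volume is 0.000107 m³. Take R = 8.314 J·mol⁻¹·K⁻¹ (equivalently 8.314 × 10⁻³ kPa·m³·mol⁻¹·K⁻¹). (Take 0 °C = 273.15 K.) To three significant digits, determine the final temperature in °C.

T₃ ≈ 1.27e+03 °C

Isothermal, so P V is constant: T₂ = T₁; P₂ = P₁·(V₁/V₂) = 5779 kPa.
Isobaric, so V/T is constant: P₃ = P₂; T₃ = T₂·(V₃/V₂) = 1546 K.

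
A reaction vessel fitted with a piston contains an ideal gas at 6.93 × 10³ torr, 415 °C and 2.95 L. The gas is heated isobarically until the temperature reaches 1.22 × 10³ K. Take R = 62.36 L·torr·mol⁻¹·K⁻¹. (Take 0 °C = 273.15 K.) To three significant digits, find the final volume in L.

V₂ ≈ 5.23 L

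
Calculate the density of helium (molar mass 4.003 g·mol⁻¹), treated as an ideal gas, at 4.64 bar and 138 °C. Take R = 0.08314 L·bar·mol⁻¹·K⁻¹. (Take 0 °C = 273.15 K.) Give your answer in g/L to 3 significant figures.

ρ ≈ 0.543 g/L

ρ = PM/(RT) = (4.64 × 4.003) / (0.08314 × 411.1)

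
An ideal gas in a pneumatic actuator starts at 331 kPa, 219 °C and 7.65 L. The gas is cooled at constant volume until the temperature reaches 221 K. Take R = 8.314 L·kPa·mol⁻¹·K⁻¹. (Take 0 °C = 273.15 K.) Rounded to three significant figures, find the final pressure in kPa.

P₂ ≈ 149 kPa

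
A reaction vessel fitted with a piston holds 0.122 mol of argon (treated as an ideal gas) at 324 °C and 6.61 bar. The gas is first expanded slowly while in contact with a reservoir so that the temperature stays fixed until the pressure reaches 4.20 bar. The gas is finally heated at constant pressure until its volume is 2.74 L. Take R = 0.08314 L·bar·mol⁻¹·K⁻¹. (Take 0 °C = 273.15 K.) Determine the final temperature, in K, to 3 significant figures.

T₃ ≈ 1.13e+03 K

Convert: T₁ = 597.1 K.
From PV = nRT: V₁ = nRT₁/P₁ = 0.9163 L.
Isothermal, so P V is constant: T₂ = T₁; V₂ = V₁·(P₁/P₂) = 1.442 L.
P constant ⇒ V ∝ T: P₃ = P₂; T₃ = T₂·(V₃/V₂) = 1135 K.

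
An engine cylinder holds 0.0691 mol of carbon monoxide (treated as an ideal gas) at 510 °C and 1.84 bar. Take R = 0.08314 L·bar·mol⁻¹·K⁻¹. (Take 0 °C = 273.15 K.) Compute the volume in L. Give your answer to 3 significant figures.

Convert: T = 783.15 K.
PV = nRT ⇒ V = nRT/P = (0.0691 × 0.08314 × 783.15) / 1.84

V ≈ 2.45 L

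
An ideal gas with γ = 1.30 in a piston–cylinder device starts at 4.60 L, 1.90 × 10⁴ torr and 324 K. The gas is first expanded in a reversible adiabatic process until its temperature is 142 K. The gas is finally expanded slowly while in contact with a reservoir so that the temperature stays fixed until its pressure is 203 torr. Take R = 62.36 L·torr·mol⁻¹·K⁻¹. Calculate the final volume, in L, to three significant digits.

Adiabatic (γ = 1.30), T V^(γ−1) and P V^γ constant: P₂ = P₁·(T₂/T₁)^(γ/(γ−1)) = 532.5 torr; V₂ = V₁·(T₁/T₂)^(1/(γ−1)) = 71.94 L.
Isothermal, so P V is constant: T₃ = T₂; V₃ = V₂·(P₂/P₃) = 188.7 L.

V₃ ≈ 189 L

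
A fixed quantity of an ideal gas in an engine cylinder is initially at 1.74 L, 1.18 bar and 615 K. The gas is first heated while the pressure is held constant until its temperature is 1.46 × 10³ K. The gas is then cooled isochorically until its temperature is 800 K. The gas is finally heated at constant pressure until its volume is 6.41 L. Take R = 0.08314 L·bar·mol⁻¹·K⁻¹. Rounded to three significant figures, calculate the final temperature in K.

Isobaric, so V/T is constant: P₂ = P₁; V₂ = V₁·(T₂/T₁) = 4.131 L.
V constant ⇒ P ∝ T: V₃ = V₂; P₃ = P₂·(T₃/T₂) = 0.6466 bar.
Isobaric, so V/T is constant: P₄ = P₃; T₄ = T₃·(V₄/V₃) = 1241 K.

T₄ ≈ 1.24e+03 K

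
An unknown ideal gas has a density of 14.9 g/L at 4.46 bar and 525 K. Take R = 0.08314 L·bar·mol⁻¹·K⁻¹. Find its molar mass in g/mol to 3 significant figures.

M ≈ 146 g/mol

ρ = PM/(RT) ⇒ M = ρRT/P = (14.9 × 0.08314 × 525.0) / 4.46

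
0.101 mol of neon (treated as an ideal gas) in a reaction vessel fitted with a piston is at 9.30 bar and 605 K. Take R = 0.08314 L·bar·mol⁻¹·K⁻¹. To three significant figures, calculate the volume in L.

PV = nRT ⇒ V = nRT/P = (0.101 × 0.08314 × 605) / 9.30

V ≈ 0.546 L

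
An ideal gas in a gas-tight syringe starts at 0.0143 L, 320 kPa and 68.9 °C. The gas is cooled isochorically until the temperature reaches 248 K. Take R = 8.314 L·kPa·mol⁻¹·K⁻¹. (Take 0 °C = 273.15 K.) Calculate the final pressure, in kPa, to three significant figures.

Convert: T₁ = 342.0 K.
Isochoric, so P/T is constant: V₂ = V₁; P₂ = P₁·(T₂/T₁) = 232.0 kPa.

P₂ ≈ 232 kPa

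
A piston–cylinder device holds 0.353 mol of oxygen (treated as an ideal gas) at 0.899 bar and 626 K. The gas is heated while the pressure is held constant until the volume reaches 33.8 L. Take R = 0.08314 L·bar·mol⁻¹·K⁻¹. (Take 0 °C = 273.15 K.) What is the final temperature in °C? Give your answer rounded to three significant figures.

T₂ ≈ 762 °C

From PV = nRT: V₁ = nRT₁/P₁ = 20.44 L.
P constant ⇒ V ∝ T: P₂ = P₁; T₂ = T₁·(V₂/V₁) = 1035 K.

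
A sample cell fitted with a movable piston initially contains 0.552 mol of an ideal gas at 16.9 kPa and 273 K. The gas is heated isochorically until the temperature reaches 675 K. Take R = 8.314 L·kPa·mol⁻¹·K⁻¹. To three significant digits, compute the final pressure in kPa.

From PV = nRT: V₁ = nRT₁/P₁ = 74.14 L.
Isochoric, so P/T is constant: V₂ = V₁; P₂ = P₁·(T₂/T₁) = 41.79 kPa.

P₂ ≈ 41.8 kPa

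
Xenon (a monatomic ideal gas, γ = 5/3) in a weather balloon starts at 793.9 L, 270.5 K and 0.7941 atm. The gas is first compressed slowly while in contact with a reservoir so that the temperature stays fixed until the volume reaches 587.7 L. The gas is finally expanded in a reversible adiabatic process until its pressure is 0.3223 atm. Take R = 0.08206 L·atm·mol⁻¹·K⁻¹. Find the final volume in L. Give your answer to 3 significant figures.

V₃ ≈ 1.21e+03 L

T constant ⇒ Boyle's law P V = const: T₂ = T₁; P₂ = P₁·(V₁/V₂) = 1.073 atm.
Adiabatic (γ = 5/3), T V^(γ−1) and P V^γ constant: T₃ = T₂·(P₃/P₂)^((γ−1)/γ) = 167.2 K; V₃ = V₂·(P₂/P₃)^(1/γ) = 1209 L.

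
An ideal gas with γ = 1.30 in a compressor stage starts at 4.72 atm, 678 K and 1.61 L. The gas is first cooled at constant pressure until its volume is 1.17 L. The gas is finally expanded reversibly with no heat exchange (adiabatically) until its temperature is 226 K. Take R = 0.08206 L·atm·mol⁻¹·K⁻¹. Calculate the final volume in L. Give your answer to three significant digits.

V₃ ≈ 15.7 L

P constant ⇒ V ∝ T: P₂ = P₁; T₂ = T₁·(V₂/V₁) = 492.7 K.
Reversible adiabatic, γ = 1.30: P₃ = P₂·(T₃/T₂)^(γ/(γ−1)) = 0.1611 atm; V₃ = V₂·(T₂/T₃)^(1/(γ−1)) = 15.72 L.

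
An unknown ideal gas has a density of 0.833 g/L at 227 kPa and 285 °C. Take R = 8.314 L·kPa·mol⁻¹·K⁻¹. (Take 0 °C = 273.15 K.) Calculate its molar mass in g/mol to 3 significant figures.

ρ = PM/(RT) ⇒ M = ρRT/P = (0.833 × 8.314 × 558.1) / 227

M ≈ 17.0 g/mol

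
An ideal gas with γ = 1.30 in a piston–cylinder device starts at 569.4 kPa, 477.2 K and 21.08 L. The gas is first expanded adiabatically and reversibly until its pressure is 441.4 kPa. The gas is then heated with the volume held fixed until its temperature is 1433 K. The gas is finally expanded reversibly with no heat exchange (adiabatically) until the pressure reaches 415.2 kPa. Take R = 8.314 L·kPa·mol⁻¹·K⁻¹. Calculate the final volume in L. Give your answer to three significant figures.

Reversible adiabatic, γ = 1.30: T₂ = T₁·(P₂/P₁)^((γ−1)/γ) = 450.0 K; V₂ = V₁·(P₁/P₂)^(1/γ) = 25.64 L.
Isochoric, so P/T is constant: V₃ = V₂; P₃ = P₂·(T₃/T₂) = 1406 kPa.
Reversible adiabatic, γ = 1.30: T₄ = T₃·(P₄/P₃)^((γ−1)/γ) = 1081 K; V₄ = V₃·(P₃/P₄)^(1/γ) = 65.52 L.

V₄ ≈ 65.5 L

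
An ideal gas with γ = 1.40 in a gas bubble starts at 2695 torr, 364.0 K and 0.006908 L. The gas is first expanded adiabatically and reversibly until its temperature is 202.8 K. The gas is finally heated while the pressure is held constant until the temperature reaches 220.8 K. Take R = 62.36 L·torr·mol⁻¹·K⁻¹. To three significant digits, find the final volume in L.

Reversible adiabatic, γ = 1.40: P₂ = P₁·(T₂/T₁)^(γ/(γ−1)) = 347.9 torr; V₂ = V₁·(T₁/T₂)^(1/(γ−1)) = 0.02982 L.
Isobaric, so V/T is constant: P₃ = P₂; V₃ = V₂·(T₃/T₂) = 0.03246 L.

V₃ ≈ 0.0325 L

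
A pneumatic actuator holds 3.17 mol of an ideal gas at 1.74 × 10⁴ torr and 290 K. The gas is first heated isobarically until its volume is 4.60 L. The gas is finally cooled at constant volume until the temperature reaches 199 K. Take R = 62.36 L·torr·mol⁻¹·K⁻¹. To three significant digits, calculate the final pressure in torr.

From PV = nRT: V₁ = nRT₁/P₁ = 3.295 L.
Isobaric, so V/T is constant: P₂ = P₁; T₂ = T₁·(V₂/V₁) = 404.9 K.
V constant ⇒ P ∝ T: V₃ = V₂; P₃ = P₂·(T₃/T₂) = 8552 torr.

P₃ ≈ 8.55e+03 torr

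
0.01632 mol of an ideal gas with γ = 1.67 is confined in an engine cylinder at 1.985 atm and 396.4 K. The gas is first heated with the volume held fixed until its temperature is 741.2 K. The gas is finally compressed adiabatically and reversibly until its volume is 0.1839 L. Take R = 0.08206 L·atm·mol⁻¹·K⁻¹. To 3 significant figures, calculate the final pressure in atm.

From PV = nRT: V₁ = nRT₁/P₁ = 0.2674 L.
Isochoric, so P/T is constant: V₂ = V₁; P₂ = P₁·(T₂/T₁) = 3.712 atm.
Reversible adiabatic, γ = 1.67: T₃ = T₂·(V₂/V₃)^(γ−1) = 952.6 K; P₃ = P₂·(V₂/V₃)^γ = 6.937 atm.

P₃ ≈ 6.94 atm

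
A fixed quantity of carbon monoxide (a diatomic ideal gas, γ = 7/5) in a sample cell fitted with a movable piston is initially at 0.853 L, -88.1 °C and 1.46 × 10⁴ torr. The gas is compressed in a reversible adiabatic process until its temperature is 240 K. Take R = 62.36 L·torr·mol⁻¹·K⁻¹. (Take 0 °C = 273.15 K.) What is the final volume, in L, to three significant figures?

Convert: T₁ = 185.0 K.
Reversible adiabatic, γ = 7/5: P₂ = P₁·(T₂/T₁)^(γ/(γ−1)) = 3.627e+04 torr; V₂ = V₁·(T₁/T₂)^(1/(γ−1)) = 0.4453 L.

V₂ ≈ 0.445 L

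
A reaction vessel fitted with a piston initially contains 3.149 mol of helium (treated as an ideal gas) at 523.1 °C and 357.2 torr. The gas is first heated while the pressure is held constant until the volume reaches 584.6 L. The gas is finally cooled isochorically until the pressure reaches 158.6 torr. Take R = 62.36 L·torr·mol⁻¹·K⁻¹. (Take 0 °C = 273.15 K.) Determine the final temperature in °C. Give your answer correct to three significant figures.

Convert: T₁ = 796.2 K.
From PV = nRT: V₁ = nRT₁/P₁ = 437.7 L.
Isobaric, so V/T is constant: P₂ = P₁; T₂ = T₁·(V₂/V₁) = 1063 K.
Isochoric, so P/T is constant: V₃ = V₂; T₃ = T₂·(P₃/P₂) = 472.2 K.

T₃ ≈ 199 °C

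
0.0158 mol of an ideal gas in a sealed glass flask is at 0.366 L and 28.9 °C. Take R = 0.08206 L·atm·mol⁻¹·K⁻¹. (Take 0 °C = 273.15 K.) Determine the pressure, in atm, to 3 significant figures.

P ≈ 1.07 atm

Convert: T = 302.05 K.
PV = nRT ⇒ P = nRT/V = (0.0158 × 0.08206 × 302.05) / 0.366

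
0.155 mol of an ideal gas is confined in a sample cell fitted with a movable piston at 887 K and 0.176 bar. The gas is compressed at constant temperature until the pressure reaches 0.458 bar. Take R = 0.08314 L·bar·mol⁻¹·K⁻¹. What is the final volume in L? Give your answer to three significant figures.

From PV = nRT: V₁ = nRT₁/P₁ = 64.95 L.
Isothermal, so P V is constant: T₂ = T₁; V₂ = V₁·(P₁/P₂) = 24.96 L.

V₂ ≈ 25.0 L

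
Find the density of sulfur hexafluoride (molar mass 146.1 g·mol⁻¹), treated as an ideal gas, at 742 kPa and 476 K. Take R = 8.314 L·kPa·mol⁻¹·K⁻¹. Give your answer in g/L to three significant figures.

ρ = PM/(RT) = (742 × 146.1) / (8.314 × 476.0)

ρ ≈ 27.4 g/L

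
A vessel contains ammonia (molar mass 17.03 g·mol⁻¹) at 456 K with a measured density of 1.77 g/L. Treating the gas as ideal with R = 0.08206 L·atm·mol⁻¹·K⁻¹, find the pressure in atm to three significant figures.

ρ = PM/(RT) ⇒ P = ρRT/M = (1.77 × 0.08206 × 456.0) / 17.03

P ≈ 3.89 atm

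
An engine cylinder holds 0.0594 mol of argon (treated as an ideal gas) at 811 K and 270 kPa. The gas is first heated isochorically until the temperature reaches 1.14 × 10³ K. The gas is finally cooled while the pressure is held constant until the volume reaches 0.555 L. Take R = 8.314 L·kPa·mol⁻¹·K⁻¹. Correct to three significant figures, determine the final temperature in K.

T₃ ≈ 427 K

From PV = nRT: V₁ = nRT₁/P₁ = 1.483 L.
V constant ⇒ P ∝ T: V₂ = V₁; P₂ = P₁·(T₂/T₁) = 379.5 kPa.
P constant ⇒ V ∝ T: P₃ = P₂; T₃ = T₂·(V₃/V₂) = 426.5 K.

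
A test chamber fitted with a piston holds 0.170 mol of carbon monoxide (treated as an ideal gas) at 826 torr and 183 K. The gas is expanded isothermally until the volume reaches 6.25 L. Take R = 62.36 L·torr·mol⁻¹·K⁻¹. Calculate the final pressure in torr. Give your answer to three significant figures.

From PV = nRT: V₁ = nRT₁/P₁ = 2.349 L.
T constant ⇒ Boyle's law P V = const: T₂ = T₁; P₂ = P₁·(V₁/V₂) = 310.4 torr.

P₂ ≈ 310 torr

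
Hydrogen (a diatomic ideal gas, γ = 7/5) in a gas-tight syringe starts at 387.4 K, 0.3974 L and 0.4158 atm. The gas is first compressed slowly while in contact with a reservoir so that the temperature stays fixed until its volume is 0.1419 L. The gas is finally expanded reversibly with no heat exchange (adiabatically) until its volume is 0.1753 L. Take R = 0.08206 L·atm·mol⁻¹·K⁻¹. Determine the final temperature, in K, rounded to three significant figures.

Isothermal, so P V is constant: T₂ = T₁; P₂ = P₁·(V₁/V₂) = 1.164 atm.
Reversible adiabatic, γ = 7/5: T₃ = T₂·(V₂/V₃)^(γ−1) = 356.0 K; P₃ = P₂·(V₂/V₃)^γ = 0.8662 atm.

T₃ ≈ 356 K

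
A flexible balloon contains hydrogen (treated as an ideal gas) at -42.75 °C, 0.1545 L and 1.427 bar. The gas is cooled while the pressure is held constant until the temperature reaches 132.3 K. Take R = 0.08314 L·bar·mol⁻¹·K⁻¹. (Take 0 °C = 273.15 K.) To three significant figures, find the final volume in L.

Convert: T₁ = 230.4 K.
P constant ⇒ V ∝ T: P₂ = P₁; V₂ = V₁·(T₂/T₁) = 0.08872 L.

V₂ ≈ 0.0887 L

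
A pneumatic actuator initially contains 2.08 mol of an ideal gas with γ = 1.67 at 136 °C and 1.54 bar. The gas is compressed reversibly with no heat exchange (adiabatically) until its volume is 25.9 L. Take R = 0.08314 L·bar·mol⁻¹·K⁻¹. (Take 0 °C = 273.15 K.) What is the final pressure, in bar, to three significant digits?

Convert: T₁ = 409.1 K.
From PV = nRT: V₁ = nRT₁/P₁ = 45.94 L.
Reversible adiabatic, γ = 1.67: T₂ = T₁·(V₁/V₂)^(γ−1) = 600.7 K; P₂ = P₁·(V₁/V₂)^γ = 4.011 bar.

P₂ ≈ 4.01 bar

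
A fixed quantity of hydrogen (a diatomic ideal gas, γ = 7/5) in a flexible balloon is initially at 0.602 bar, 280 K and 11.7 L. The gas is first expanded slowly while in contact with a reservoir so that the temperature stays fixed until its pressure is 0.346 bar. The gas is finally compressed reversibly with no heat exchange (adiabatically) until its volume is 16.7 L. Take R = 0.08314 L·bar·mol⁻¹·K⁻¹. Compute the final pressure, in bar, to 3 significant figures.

P₃ ≈ 0.457 bar

Isothermal, so P V is constant: T₂ = T₁; V₂ = V₁·(P₁/P₂) = 20.36 L.
Reversible adiabatic, γ = 7/5: T₃ = T₂·(V₂/V₃)^(γ−1) = 303.1 K; P₃ = P₂·(V₂/V₃)^γ = 0.4565 bar.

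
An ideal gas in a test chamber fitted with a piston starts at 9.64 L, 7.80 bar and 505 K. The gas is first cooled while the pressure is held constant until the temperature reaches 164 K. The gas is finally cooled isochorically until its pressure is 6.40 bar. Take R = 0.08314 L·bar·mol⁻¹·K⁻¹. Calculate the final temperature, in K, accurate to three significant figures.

P constant ⇒ V ∝ T: P₂ = P₁; V₂ = V₁·(T₂/T₁) = 3.131 L.
Isochoric, so P/T is constant: V₃ = V₂; T₃ = T₂·(P₃/P₂) = 134.6 K.

T₃ ≈ 135 K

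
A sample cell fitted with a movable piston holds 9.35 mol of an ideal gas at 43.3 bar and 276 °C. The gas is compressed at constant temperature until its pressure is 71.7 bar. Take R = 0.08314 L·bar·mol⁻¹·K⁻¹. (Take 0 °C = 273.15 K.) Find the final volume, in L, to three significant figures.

V₂ ≈ 5.95 L

Convert: T₁ = 549.1 K.
From PV = nRT: V₁ = nRT₁/P₁ = 9.859 L.
Isothermal, so P V is constant: T₂ = T₁; V₂ = V₁·(P₁/P₂) = 5.954 L.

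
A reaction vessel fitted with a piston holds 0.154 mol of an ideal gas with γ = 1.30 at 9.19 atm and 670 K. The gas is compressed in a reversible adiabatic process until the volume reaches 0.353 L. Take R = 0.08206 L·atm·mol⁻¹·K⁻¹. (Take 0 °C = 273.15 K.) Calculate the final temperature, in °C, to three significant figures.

T₂ ≈ 620 °C

From PV = nRT: V₁ = nRT₁/P₁ = 0.9213 L.
Reversible adiabatic, γ = 1.30: T₂ = T₁·(V₁/V₂)^(γ−1) = 893.4 K; P₂ = P₁·(V₁/V₂)^γ = 31.98 atm.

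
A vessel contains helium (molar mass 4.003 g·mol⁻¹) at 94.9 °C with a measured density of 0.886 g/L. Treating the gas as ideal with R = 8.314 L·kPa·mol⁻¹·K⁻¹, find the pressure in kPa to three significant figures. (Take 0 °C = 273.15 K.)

ρ = PM/(RT) ⇒ P = ρRT/M = (0.886 × 8.314 × 368.0) / 4.003

P ≈ 677 kPa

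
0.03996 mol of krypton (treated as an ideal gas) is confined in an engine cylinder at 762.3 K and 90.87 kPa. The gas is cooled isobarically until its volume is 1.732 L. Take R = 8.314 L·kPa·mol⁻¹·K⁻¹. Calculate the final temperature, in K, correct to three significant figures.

T₂ ≈ 474 K

From PV = nRT: V₁ = nRT₁/P₁ = 2.787 L.
Isobaric, so V/T is constant: P₂ = P₁; T₂ = T₁·(V₂/V₁) = 473.7 K.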